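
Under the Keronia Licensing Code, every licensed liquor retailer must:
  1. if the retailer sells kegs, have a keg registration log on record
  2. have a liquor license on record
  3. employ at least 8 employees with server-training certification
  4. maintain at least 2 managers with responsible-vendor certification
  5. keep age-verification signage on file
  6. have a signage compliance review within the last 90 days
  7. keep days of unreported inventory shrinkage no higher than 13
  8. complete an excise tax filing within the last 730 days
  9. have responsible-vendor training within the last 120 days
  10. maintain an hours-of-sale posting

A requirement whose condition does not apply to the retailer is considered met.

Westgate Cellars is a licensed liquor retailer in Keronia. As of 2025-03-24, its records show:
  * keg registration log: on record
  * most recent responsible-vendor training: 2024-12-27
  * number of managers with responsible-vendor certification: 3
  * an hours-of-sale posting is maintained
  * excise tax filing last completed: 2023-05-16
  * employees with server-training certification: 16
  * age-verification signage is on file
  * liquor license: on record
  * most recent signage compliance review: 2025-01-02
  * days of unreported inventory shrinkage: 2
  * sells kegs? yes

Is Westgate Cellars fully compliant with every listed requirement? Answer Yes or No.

1. condition 'sells kegs' holds; keg registration log present → met
2. liquor license present → met
3. employees with server-training certification 16 ≥ 8 → met
4. managers with responsible-vendor certification 3 ≥ 2 → met
5. age-verification signage present → met
6. signage compliance review 81 days ago vs limit 90 → met
7. days of unreported inventory shrinkage 2 ≤ 13 → met
8. excise tax filing 678 days ago vs limit 730 → met
9. responsible-vendor training 87 days ago vs limit 120 → met
10. hours-of-sale posting present → met
All met.

Yes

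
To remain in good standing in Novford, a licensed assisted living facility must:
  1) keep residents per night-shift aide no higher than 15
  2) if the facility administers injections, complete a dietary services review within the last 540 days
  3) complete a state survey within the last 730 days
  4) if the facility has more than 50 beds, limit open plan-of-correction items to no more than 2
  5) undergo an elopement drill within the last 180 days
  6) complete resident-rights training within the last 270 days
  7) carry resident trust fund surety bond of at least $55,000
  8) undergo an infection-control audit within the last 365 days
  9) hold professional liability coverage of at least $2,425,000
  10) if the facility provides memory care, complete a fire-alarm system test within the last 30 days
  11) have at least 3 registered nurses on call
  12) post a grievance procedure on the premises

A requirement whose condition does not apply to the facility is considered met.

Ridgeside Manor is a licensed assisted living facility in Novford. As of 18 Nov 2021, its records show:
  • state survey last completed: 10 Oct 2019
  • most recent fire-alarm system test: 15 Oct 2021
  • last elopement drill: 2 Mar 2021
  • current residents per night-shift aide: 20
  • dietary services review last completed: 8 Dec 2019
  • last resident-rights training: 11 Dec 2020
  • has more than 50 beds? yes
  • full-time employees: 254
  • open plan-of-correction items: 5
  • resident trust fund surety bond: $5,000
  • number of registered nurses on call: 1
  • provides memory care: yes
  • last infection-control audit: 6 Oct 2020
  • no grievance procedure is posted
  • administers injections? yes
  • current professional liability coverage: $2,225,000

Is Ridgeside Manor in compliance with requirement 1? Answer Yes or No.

1. residents per night-shift aide 20 > 15 → not met

No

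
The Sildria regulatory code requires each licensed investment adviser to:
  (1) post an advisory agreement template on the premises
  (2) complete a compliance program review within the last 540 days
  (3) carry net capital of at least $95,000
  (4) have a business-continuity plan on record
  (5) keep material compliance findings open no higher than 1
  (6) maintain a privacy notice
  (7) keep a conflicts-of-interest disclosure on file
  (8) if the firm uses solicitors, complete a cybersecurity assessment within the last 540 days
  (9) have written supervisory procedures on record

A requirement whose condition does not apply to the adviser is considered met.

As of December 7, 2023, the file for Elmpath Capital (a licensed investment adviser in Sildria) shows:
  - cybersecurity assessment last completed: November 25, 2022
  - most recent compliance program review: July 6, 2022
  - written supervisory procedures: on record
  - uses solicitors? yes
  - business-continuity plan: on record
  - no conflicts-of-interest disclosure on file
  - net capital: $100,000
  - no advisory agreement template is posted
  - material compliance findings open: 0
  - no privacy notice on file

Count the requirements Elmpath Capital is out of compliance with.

3

1. advisory agreement template absent → not met
2. compliance program review 519 days ago vs limit 540 → met
3. net capital $100,000 ≥ $95,000 → met
4. business-continuity plan present → met
5. material compliance findings open 0 ≤ 1 → met
6. privacy notice absent → not met
7. conflicts-of-interest disclosure absent → not met
8. condition 'uses solicitors' holds; cybersecurity assessment 377 days ago vs limit 540 → met
9. written supervisory procedures present → met
Not met: 3 of 9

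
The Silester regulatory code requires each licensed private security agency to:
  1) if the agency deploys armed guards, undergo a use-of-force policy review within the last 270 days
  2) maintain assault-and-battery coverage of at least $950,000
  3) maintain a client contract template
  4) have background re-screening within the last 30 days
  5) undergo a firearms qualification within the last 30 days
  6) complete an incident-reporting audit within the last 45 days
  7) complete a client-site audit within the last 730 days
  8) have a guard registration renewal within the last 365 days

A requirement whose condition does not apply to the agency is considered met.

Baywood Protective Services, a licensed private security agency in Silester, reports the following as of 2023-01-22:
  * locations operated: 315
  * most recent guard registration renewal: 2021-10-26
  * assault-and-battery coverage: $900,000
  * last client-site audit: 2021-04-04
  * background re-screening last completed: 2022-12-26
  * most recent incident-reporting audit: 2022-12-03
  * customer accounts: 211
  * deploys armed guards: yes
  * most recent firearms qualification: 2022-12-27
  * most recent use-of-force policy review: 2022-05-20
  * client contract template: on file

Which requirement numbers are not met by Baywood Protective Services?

1. condition 'deploys armed guards' holds; use-of-force policy review 247 days ago vs limit 270 → met
2. assault-and-battery coverage $900,000 < $950,000 → not met
3. client contract template present → met
4. background re-screening 27 days ago vs limit 30 → met
5. firearms qualification 26 days ago vs limit 30 → met
6. incident-reporting audit 50 days ago vs limit 45 → not met
7. client-site audit 658 days ago vs limit 730 → met
8. guard registration renewal 453 days ago vs limit 365 → not met
Not met: 2, 6, 8

2, 6, 8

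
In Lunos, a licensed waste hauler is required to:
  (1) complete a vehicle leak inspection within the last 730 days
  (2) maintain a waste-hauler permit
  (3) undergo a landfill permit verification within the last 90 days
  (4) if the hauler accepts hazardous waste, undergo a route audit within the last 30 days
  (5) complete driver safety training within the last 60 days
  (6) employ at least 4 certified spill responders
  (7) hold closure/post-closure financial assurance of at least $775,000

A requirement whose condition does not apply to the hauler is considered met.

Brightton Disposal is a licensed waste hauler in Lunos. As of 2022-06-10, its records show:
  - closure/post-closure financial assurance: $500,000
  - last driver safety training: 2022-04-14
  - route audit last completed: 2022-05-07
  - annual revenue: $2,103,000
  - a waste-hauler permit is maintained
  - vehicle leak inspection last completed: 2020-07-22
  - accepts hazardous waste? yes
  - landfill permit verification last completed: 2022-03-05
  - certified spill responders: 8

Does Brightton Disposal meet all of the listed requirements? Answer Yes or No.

No

1. vehicle leak inspection 688 days ago vs limit 730 → met
2. waste-hauler permit present → met
3. landfill permit verification 97 days ago vs limit 90 → not met
4. condition 'accepts hazardous waste' holds; route audit 34 days ago vs limit 30 → not met
5. driver safety training 57 days ago vs limit 60 → met
6. certified spill responders 8 ≥ 4 → met
7. closure/post-closure financial assurance $500,000 < $775,000 → not met
Not met: 3, 4, 7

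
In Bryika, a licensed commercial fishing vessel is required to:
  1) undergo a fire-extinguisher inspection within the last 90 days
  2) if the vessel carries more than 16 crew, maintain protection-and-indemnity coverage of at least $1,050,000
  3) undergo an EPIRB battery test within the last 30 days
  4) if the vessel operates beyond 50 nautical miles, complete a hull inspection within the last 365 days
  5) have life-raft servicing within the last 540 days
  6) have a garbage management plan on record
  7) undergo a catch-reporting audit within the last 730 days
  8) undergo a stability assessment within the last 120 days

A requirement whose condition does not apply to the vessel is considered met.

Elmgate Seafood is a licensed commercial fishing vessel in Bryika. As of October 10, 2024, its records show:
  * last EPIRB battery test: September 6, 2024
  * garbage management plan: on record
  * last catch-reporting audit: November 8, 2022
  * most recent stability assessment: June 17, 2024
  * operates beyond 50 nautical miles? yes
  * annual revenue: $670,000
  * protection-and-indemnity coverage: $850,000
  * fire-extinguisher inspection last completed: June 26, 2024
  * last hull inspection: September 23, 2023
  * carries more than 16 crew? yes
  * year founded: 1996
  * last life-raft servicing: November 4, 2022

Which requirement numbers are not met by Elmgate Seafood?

1. fire-extinguisher inspection 106 days ago vs limit 90 → not met
2. condition 'carries more than 16 crew' holds; protection-and-indemnity coverage $850,000 < $1,050,000 → not met
3. EPIRB battery test 34 days ago vs limit 30 → not met
4. condition 'operates beyond 50 nautical miles' holds; hull inspection 383 days ago vs limit 365 → not met
5. life-raft servicing 706 days ago vs limit 540 → not met
6. garbage management plan present → met
7. catch-reporting audit 702 days ago vs limit 730 → met
8. stability assessment 115 days ago vs limit 120 → met
Not met: 1, 2, 3, 4, 5

1, 2, 3, 4, 5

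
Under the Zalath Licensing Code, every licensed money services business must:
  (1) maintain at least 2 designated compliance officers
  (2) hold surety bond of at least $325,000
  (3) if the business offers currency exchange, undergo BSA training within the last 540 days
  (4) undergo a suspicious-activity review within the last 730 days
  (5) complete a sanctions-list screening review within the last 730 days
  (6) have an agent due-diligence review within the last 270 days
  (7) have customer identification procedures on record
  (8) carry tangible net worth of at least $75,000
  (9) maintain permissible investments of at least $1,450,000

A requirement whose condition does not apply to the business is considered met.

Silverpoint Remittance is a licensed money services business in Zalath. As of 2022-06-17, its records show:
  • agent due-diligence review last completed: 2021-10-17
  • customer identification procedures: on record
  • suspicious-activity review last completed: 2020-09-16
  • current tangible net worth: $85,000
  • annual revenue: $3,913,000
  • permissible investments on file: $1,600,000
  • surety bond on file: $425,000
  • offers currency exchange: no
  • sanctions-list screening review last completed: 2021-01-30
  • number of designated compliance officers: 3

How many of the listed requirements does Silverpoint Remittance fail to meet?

0

1. designated compliance officers 3 ≥ 2 → met
2. surety bond $425,000 ≥ $325,000 → met
3. condition 'offers currency exchange' does not hold → requirement n/a → met
4. suspicious-activity review 639 days ago vs limit 730 → met
5. sanctions-list screening review 503 days ago vs limit 730 → met
6. agent due-diligence review 243 days ago vs limit 270 → met
7. customer identification procedures present → met
8. tangible net worth $85,000 ≥ $75,000 → met
9. permissible investments $1,600,000 ≥ $1,450,000 → met
Not met: 0 of 9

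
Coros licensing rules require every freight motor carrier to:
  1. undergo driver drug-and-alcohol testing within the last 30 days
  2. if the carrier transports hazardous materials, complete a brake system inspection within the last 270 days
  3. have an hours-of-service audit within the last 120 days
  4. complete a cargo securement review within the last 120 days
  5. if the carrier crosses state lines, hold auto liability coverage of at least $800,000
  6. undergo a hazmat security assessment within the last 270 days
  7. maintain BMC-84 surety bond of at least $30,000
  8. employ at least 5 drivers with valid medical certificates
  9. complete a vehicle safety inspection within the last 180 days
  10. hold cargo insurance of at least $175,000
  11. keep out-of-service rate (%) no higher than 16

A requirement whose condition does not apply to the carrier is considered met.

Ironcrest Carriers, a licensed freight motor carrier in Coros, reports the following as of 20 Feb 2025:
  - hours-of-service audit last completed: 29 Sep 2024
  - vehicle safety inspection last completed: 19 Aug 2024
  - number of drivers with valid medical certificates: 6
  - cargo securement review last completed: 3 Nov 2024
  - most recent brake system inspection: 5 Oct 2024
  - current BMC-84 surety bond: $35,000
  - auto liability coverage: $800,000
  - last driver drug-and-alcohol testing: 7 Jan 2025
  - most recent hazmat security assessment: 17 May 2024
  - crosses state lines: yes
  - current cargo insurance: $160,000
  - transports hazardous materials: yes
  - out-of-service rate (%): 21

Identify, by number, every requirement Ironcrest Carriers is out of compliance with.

1. driver drug-and-alcohol testing 44 days ago vs limit 30 → not met
2. condition 'transports hazardous materials' holds; brake system inspection 138 days ago vs limit 270 → met
3. hours-of-service audit 144 days ago vs limit 120 → not met
4. cargo securement review 109 days ago vs limit 120 → met
5. condition 'crosses state lines' holds; auto liability coverage $800,000 ≥ $800,000 → met
6. hazmat security assessment 279 days ago vs limit 270 → not met
7. BMC-84 surety bond $35,000 ≥ $30,000 → met
8. drivers with valid medical certificates 6 ≥ 5 → met
9. vehicle safety inspection 185 days ago vs limit 180 → not met
10. cargo insurance $160,000 < $175,000 → not met
11. out-of-service rate (%) 21 > 16 → not met
Not met: 1, 3, 6, 9, 10, 11

1, 3, 6, 9, 10, 11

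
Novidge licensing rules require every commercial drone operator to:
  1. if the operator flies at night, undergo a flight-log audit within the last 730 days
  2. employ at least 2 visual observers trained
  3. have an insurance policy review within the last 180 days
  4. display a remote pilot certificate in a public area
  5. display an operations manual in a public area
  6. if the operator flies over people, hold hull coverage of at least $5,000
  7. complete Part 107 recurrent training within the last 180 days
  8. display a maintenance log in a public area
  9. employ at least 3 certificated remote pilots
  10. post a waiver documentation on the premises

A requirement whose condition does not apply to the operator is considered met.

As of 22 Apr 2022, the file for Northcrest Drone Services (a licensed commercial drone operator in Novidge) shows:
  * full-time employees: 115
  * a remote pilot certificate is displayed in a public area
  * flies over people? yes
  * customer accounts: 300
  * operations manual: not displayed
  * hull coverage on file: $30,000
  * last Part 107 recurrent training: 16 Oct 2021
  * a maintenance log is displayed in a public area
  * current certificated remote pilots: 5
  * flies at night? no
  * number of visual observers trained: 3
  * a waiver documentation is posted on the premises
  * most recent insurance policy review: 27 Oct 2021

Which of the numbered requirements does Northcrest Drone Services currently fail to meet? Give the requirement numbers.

1. condition 'flies at night' does not hold → requirement n/a → met
2. visual observers trained 3 ≥ 2 → met
3. insurance policy review 177 days ago vs limit 180 → met
4. remote pilot certificate present → met
5. operations manual absent → not met
6. condition 'flies over people' holds; hull coverage $30,000 ≥ $5,000 → met
7. Part 107 recurrent training 188 days ago vs limit 180 → not met
8. maintenance log present → met
9. certificated remote pilots 5 ≥ 3 → met
10. waiver documentation present → met
Not met: 5, 7

5, 7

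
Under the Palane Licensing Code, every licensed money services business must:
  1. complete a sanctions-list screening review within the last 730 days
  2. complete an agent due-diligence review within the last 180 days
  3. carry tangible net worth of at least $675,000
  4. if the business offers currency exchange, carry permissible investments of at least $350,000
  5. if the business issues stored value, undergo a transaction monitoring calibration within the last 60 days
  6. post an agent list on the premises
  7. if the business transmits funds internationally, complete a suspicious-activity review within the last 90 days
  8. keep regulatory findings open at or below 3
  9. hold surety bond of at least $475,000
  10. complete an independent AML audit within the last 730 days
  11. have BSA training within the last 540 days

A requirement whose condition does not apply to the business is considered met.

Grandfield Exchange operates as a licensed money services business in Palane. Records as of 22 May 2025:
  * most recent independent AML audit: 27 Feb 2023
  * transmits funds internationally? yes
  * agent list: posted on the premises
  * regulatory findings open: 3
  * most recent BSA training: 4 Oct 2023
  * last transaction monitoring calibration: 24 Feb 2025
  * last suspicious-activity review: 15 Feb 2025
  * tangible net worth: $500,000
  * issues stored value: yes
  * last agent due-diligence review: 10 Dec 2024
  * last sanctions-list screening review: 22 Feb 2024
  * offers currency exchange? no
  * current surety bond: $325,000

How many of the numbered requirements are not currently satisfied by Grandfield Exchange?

6

1. sanctions-list screening review 455 days ago vs limit 730 → met
2. agent due-diligence review 163 days ago vs limit 180 → met
3. tangible net worth $500,000 < $675,000 → not met
4. condition 'offers currency exchange' does not hold → requirement n/a → met
5. condition 'issues stored value' holds; transaction monitoring calibration 87 days ago vs limit 60 → not met
6. agent list present → met
7. condition 'transmits funds internationally' holds; suspicious-activity review 96 days ago vs limit 90 → not met
8. regulatory findings open 3 ≤ 3 → met
9. surety bond $325,000 < $475,000 → not met
10. independent AML audit 815 days ago vs limit 730 → not met
11. BSA training 596 days ago vs limit 540 → not met
Not met: 6 of 11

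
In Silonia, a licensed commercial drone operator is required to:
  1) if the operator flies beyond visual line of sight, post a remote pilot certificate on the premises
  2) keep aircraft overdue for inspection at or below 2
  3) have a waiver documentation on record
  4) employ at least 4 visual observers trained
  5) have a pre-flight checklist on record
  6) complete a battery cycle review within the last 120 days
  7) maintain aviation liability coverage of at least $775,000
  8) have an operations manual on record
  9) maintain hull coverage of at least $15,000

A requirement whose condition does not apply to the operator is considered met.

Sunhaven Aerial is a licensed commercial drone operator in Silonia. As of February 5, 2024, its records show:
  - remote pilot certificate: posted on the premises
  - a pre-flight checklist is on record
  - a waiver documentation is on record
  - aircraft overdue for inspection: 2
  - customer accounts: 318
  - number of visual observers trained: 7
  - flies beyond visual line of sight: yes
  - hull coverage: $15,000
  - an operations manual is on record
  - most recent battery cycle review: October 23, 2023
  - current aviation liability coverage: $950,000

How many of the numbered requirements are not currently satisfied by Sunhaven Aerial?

1. condition 'flies beyond visual line of sight' holds; remote pilot certificate present → met
2. aircraft overdue for inspection 2 ≤ 2 → met
3. waiver documentation present → met
4. visual observers trained 7 ≥ 4 → met
5. pre-flight checklist present → met
6. battery cycle review 105 days ago vs limit 120 → met
7. aviation liability coverage $950,000 ≥ $775,000 → met
8. operations manual present → met
9. hull coverage $15,000 ≥ $15,000 → met
Not met: 0 of 9

0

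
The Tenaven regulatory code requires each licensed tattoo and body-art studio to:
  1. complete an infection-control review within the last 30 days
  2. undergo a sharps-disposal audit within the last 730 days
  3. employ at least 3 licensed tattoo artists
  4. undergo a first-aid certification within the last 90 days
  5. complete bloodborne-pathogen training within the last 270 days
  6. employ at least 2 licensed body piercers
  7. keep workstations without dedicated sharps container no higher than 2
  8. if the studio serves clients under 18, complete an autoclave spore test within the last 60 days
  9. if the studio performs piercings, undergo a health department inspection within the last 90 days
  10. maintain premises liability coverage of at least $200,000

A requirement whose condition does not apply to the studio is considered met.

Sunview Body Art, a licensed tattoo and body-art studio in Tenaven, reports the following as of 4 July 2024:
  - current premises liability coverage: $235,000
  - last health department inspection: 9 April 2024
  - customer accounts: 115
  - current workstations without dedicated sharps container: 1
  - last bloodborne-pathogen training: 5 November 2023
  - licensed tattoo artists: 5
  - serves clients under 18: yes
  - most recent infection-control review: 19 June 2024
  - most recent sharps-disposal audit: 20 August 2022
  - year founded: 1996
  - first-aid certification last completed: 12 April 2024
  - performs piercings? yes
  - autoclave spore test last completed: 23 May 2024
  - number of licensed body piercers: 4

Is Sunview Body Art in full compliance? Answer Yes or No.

Yes

1. infection-control review 15 days ago vs limit 30 → met
2. sharps-disposal audit 684 days ago vs limit 730 → met
3. licensed tattoo artists 5 ≥ 3 → met
4. first-aid certification 83 days ago vs limit 90 → met
5. bloodborne-pathogen training 242 days ago vs limit 270 → met
6. licensed body piercers 4 ≥ 2 → met
7. workstations without dedicated sharps container 1 ≤ 2 → met
8. condition 'serves clients under 18' holds; autoclave spore test 42 days ago vs limit 60 → met
9. condition 'performs piercings' holds; health department inspection 86 days ago vs limit 90 → met
10. premises liability coverage $235,000 ≥ $200,000 → met
All met.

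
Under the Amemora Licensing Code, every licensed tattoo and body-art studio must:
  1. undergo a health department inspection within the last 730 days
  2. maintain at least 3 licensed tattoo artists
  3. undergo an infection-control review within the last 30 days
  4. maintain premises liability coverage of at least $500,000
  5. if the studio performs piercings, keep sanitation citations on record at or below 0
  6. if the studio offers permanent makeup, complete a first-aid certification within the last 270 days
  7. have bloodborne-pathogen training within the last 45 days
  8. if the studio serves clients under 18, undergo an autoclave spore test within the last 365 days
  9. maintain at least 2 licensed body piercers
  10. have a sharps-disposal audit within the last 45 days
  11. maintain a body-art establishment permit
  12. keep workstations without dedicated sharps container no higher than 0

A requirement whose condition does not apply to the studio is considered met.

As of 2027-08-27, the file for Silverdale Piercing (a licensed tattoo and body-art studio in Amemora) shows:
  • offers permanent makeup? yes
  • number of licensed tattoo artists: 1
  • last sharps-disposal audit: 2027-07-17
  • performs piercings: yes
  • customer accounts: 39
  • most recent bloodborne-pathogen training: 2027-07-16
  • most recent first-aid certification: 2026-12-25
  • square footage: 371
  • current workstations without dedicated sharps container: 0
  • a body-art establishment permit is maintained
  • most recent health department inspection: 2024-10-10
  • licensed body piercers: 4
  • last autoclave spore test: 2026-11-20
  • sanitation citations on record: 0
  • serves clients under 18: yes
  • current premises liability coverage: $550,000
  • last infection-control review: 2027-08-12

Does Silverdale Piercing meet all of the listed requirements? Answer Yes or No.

1. health department inspection 1051 days ago vs limit 730 → not met
2. licensed tattoo artists 1 < 3 → not met
3. infection-control review 15 days ago vs limit 30 → met
4. premises liability coverage $550,000 ≥ $500,000 → met
5. condition 'performs piercings' holds; sanitation citations on record 0 ≤ 0 → met
6. condition 'offers permanent makeup' holds; first-aid certification 245 days ago vs limit 270 → met
7. bloodborne-pathogen training 42 days ago vs limit 45 → met
8. condition 'serves clients under 18' holds; autoclave spore test 280 days ago vs limit 365 → met
9. licensed body piercers 4 ≥ 2 → met
10. sharps-disposal audit 41 days ago vs limit 45 → met
11. body-art establishment permit present → met
12. workstations without dedicated sharps container 0 ≤ 0 → met
Not met: 1, 2

No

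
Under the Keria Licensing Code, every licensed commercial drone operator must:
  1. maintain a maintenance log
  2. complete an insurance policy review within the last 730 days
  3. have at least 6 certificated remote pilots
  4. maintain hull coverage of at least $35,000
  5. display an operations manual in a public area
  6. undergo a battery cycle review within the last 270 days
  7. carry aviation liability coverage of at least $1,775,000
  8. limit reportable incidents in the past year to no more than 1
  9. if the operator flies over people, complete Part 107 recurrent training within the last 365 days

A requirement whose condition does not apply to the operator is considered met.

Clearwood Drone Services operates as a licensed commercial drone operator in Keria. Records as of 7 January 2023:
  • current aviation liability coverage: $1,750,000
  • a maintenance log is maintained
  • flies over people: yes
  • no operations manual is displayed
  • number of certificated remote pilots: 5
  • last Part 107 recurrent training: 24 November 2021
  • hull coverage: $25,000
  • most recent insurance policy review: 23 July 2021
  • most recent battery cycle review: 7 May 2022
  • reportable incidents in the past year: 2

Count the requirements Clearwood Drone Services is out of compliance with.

1. maintenance log present → met
2. insurance policy review 533 days ago vs limit 730 → met
3. certificated remote pilots 5 < 6 → not met
4. hull coverage $25,000 < $35,000 → not met
5. operations manual absent → not met
6. battery cycle review 245 days ago vs limit 270 → met
7. aviation liability coverage $1,750,000 < $1,775,000 → not met
8. reportable incidents in the past year 2 > 1 → not met
9. condition 'flies over people' holds; Part 107 recurrent training 409 days ago vs limit 365 → not met
Not met: 6 of 9

6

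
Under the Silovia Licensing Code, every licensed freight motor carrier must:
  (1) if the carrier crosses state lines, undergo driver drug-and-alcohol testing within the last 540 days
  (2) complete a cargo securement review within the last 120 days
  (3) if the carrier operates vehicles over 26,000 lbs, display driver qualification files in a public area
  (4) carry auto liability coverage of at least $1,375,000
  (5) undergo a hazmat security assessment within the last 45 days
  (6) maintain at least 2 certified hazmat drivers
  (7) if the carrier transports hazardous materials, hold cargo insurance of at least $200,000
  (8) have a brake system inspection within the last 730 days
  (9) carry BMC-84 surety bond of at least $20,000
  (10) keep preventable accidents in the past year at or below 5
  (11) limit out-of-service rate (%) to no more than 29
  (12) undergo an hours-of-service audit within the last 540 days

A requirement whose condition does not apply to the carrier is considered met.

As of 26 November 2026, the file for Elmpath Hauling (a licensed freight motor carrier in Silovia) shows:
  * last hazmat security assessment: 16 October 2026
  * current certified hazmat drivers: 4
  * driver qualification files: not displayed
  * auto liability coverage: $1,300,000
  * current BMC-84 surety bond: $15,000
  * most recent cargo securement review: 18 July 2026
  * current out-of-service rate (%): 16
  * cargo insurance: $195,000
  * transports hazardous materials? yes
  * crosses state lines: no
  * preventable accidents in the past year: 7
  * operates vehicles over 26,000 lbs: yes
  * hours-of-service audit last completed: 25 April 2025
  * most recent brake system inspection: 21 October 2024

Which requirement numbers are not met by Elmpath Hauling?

2, 3, 4, 7, 8, 9, 10, 12

1. condition 'crosses state lines' does not hold → requirement n/a → met
2. cargo securement review 131 days ago vs limit 120 → not met
3. condition 'operates vehicles over 26,000 lbs' holds; driver qualification files absent → not met
4. auto liability coverage $1,300,000 < $1,375,000 → not met
5. hazmat security assessment 41 days ago vs limit 45 → met
6. certified hazmat drivers 4 ≥ 2 → met
7. condition 'transports hazardous materials' holds; cargo insurance $195,000 < $200,000 → not met
8. brake system inspection 766 days ago vs limit 730 → not met
9. BMC-84 surety bond $15,000 < $20,000 → not met
10. preventable accidents in the past year 7 > 5 → not met
11. out-of-service rate (%) 16 ≤ 29 → met
12. hours-of-service audit 580 days ago vs limit 540 → not met
Not met: 2, 3, 4, 7, 8, 9, 10, 12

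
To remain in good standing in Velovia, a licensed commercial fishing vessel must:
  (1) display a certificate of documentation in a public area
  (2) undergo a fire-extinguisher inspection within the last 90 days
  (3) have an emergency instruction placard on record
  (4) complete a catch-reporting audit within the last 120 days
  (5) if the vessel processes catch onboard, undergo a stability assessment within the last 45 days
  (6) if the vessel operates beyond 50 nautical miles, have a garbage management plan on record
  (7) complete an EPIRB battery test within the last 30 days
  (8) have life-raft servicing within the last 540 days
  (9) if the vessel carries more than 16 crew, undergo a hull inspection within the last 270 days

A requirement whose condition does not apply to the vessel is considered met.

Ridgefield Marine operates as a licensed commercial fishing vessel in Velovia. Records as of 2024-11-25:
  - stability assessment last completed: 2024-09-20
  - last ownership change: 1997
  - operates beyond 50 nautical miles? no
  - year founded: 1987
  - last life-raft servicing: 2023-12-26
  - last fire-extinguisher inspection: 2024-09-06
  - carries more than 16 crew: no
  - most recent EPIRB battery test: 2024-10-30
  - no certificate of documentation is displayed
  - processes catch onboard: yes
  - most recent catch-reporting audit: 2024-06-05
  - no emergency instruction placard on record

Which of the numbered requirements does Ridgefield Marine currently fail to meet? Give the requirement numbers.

1. certificate of documentation absent → not met
2. fire-extinguisher inspection 80 days ago vs limit 90 → met
3. emergency instruction placard absent → not met
4. catch-reporting audit 173 days ago vs limit 120 → not met
5. condition 'processes catch onboard' holds; stability assessment 66 days ago vs limit 45 → not met
6. condition 'operates beyond 50 nautical miles' does not hold → requirement n/a → met
7. EPIRB battery test 26 days ago vs limit 30 → met
8. life-raft servicing 335 days ago vs limit 540 → met
9. condition 'carries more than 16 crew' does not hold → requirement n/a → met
Not met: 1, 3, 4, 5

1, 3, 4, 5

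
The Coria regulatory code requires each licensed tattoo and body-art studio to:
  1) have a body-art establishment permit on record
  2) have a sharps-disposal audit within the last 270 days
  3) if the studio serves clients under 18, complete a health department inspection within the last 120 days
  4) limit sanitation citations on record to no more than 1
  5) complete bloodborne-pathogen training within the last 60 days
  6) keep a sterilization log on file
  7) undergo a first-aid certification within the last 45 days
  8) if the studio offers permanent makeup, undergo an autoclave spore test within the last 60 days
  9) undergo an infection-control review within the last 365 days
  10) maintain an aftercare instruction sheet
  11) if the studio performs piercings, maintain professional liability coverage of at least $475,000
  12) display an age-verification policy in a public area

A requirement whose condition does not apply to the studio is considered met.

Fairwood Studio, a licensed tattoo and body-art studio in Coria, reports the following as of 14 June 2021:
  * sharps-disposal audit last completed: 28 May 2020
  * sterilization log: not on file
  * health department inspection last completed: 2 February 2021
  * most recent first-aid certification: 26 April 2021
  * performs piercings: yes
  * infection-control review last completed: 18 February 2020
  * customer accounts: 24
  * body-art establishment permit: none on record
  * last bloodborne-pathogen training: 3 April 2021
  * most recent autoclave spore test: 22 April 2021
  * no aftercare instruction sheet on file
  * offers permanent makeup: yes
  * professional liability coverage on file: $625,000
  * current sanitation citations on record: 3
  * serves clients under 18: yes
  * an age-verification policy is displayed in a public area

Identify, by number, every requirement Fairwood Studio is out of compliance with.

1. body-art establishment permit absent → not met
2. sharps-disposal audit 382 days ago vs limit 270 → not met
3. condition 'serves clients under 18' holds; health department inspection 132 days ago vs limit 120 → not met
4. sanitation citations on record 3 > 1 → not met
5. bloodborne-pathogen training 72 days ago vs limit 60 → not met
6. sterilization log absent → not met
7. first-aid certification 49 days ago vs limit 45 → not met
8. condition 'offers permanent makeup' holds; autoclave spore test 53 days ago vs limit 60 → met
9. infection-control review 482 days ago vs limit 365 → not met
10. aftercare instruction sheet absent → not met
11. condition 'performs piercings' holds; professional liability coverage $625,000 ≥ $475,000 → met
12. age-verification policy present → met
Not met: 1, 2, 3, 4, 5, 6, 7, 9, 10

1, 2, 3, 4, 5, 6, 7, 9, 10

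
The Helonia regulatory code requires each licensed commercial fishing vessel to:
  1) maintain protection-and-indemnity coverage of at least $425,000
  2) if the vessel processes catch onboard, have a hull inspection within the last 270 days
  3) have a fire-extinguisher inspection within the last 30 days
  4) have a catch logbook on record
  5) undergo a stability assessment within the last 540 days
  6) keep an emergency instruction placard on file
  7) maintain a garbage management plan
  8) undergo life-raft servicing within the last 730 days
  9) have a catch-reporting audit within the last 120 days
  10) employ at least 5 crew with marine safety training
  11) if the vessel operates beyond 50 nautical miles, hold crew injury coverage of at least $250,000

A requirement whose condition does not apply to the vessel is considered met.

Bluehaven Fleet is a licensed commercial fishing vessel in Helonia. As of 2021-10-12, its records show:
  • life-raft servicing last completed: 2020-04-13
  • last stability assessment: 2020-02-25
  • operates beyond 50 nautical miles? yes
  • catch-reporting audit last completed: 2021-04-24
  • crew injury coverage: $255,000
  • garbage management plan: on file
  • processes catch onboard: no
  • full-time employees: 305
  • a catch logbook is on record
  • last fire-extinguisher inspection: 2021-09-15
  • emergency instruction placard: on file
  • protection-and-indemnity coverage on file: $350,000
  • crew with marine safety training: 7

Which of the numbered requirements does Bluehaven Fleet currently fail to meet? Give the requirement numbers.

1, 5, 9

1. protection-and-indemnity coverage $350,000 < $425,000 → not met
2. condition 'processes catch onboard' does not hold → requirement n/a → met
3. fire-extinguisher inspection 27 days ago vs limit 30 → met
4. catch logbook present → met
5. stability assessment 595 days ago vs limit 540 → not met
6. emergency instruction placard present → met
7. garbage management plan present → met
8. life-raft servicing 547 days ago vs limit 730 → met
9. catch-reporting audit 171 days ago vs limit 120 → not met
10. crew with marine safety training 7 ≥ 5 → met
11. condition 'operates beyond 50 nautical miles' holds; crew injury coverage $255,000 ≥ $250,000 → met
Not met: 1, 5, 9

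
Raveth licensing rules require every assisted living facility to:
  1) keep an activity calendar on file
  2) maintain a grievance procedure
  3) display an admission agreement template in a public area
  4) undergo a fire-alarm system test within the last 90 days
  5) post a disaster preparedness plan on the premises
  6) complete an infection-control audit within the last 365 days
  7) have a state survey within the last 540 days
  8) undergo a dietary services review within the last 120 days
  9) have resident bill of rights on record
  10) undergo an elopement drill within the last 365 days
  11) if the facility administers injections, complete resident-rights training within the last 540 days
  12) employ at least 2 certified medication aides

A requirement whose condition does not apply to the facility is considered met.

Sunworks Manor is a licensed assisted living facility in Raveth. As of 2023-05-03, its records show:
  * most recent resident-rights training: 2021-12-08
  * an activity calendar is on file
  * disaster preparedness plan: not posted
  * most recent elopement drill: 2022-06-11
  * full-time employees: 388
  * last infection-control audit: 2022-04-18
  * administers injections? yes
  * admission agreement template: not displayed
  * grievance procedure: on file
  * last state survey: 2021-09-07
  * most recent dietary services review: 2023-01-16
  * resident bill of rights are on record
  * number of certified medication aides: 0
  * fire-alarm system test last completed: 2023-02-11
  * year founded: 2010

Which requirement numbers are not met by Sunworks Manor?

1. activity calendar present → met
2. grievance procedure present → met
3. admission agreement template absent → not met
4. fire-alarm system test 81 days ago vs limit 90 → met
5. disaster preparedness plan absent → not met
6. infection-control audit 380 days ago vs limit 365 → not met
7. state survey 603 days ago vs limit 540 → not met
8. dietary services review 107 days ago vs limit 120 → met
9. resident bill of rights present → met
10. elopement drill 326 days ago vs limit 365 → met
11. condition 'administers injections' holds; resident-rights training 511 days ago vs limit 540 → met
12. certified medication aides 0 < 2 → not met
Not met: 3, 5, 6, 7, 12

3, 5, 6, 7, 12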